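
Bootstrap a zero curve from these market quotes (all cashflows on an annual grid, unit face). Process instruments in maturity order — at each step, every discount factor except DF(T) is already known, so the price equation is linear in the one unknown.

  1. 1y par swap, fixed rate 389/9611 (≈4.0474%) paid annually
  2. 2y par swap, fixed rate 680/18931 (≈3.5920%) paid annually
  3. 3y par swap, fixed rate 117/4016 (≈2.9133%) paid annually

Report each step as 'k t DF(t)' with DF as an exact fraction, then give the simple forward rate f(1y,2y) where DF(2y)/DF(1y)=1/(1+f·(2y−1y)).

step 1 [1y] swap r/1=389/9611: DF=(1 − 389/9611·(0))/(1+389/9611) = 9611/10000 ≈ 0.961100
step 2 [2y] swap r/1=680/18931: DF=(1 − 680/18931·(0.961100))/(1+680/18931) = 233/250 ≈ 0.932000
step 3 [3y] swap r/1=117/4016: DF=(1 − 117/4016·(0.961100+0.932000))/(1+117/4016) = 9181/10000 ≈ 0.918100

1 1 9611/10000
2 2 233/250
3 3 9181/10000
f(1y,2y) = ((9611/10000)/(233/250) − 1)/(1) = 291/9320 ≈ 3.1223%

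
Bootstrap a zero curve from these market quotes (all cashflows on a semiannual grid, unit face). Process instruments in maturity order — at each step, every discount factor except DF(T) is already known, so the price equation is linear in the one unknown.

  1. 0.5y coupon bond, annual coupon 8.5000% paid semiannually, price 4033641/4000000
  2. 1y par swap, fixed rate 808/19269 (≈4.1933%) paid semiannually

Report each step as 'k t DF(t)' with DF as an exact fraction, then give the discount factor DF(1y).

step 1 [0.5y] bond c/2=17/400: DF=(4033641/4000000 − 17/400·(0))/(1+17/400) = 9673/10000 ≈ 0.967300
step 2 [1y] swap r/2=404/19269: DF=(1 − 404/19269·(0.967300))/(1+404/19269) = 2399/2500 ≈ 0.959600

1 1/2 9673/10000
2 1 2399/2500
DF(1y) = 2399/2500 ≈ 0.959600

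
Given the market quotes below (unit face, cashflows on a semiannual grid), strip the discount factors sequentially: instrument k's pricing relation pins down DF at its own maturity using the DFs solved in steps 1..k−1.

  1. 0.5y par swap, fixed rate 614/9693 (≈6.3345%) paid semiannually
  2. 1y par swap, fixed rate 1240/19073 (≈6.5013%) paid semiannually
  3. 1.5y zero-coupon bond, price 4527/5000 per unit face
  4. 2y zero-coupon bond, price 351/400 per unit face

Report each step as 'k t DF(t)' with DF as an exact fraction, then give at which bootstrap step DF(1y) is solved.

1 1/2 9693/10000
2 1 469/500
3 3/2 4527/5000
4 2 351/400
DF(1y) is solved at step 2

step 1 [0.5y] swap r/2=307/9693: DF=(1 − 307/9693·(0))/(1+307/9693) = 9693/10000 ≈ 0.969300
step 2 [1y] swap r/2=620/19073: DF=(1 − 620/19073·(0.969300))/(1+620/19073) = 469/500 ≈ 0.938000
step 3 [1.5y] zero: DF = P = 4527/5000 ≈ 0.905400
step 4 [2y] zero: DF = P = 351/400 ≈ 0.877500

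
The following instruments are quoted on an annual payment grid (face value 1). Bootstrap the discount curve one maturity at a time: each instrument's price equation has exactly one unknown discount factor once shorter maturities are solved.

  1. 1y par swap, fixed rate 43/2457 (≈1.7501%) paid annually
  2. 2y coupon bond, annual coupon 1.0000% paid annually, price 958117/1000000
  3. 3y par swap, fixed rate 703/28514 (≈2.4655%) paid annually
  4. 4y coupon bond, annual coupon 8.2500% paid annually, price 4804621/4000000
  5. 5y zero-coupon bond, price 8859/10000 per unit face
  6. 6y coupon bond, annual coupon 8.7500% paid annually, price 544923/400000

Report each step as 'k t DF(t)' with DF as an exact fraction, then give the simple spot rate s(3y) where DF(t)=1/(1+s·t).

1 1 2457/2500
2 2 9389/10000
3 3 9297/10000
4 4 8923/10000
5 5 8859/10000
6 6 4401/5000
s(3y) = (1/(9297/10000) − 1)/(3) = 703/27891 ≈ 2.5205%

step 1 [1y] swap r/1=43/2457: DF=(1 − 43/2457·(0))/(1+43/2457) = 2457/2500 ≈ 0.982800
step 2 [2y] bond c/1=1/100: DF=(958117/1000000 − 1/100·(0.982800))/(1+1/100) = 9389/10000 ≈ 0.938900
step 3 [3y] swap r/1=703/28514: DF=(1 − 703/28514·(0.982800+0.938900))/(1+703/28514) = 9297/10000 ≈ 0.929700
step 4 [4y] bond c/1=33/400: DF=(4804621/4000000 − 33/400·(0.982800+0.938900+0.929700))/(1+33/400) = 8923/10000 ≈ 0.892300
step 5 [5y] zero: DF = P = 8859/10000 ≈ 0.885900
step 6 [6y] bond c/1=7/80: DF=(544923/400000 − 7/80·(0.982800+0.938900+0.929700+0.892300+0.885900))/(1+7/80) = 4401/5000 ≈ 0.880200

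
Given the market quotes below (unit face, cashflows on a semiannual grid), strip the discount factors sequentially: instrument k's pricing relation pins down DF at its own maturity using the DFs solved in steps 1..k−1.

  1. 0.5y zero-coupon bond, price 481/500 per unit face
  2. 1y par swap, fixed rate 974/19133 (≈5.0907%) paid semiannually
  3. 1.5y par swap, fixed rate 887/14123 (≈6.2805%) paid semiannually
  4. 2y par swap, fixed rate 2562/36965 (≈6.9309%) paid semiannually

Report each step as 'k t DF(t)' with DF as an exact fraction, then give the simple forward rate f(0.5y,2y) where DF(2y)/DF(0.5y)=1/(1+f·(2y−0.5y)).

step 1 [0.5y] zero: DF = P = 481/500 ≈ 0.962000
step 2 [1y] swap r/2=487/19133: DF=(1 − 487/19133·(0.962000))/(1+487/19133) = 9513/10000 ≈ 0.951300
step 3 [1.5y] swap r/2=887/28246: DF=(1 − 887/28246·(0.962000+0.951300))/(1+887/28246) = 9113/10000 ≈ 0.911300
step 4 [2y] swap r/2=1281/36965: DF=(1 − 1281/36965·(0.962000+0.951300+0.911300))/(1+1281/36965) = 8719/10000 ≈ 0.871900

1 1/2 481/500
2 1 9513/10000
3 3/2 9113/10000
4 2 8719/10000
f(0.5y,2y) = ((481/500)/(8719/10000) − 1)/(3/2) = 1802/26157 ≈ 6.8892%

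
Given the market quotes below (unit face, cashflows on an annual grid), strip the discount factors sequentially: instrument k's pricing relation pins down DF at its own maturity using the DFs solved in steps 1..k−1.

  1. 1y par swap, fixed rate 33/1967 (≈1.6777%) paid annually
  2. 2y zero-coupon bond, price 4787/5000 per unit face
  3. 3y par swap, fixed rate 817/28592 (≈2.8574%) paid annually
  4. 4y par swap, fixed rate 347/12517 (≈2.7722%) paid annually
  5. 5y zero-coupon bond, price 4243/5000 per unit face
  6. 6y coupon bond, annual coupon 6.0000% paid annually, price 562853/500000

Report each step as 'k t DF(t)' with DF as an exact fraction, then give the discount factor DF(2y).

1 1 1967/2000
2 2 4787/5000
3 3 9183/10000
4 4 8959/10000
5 5 4243/5000
6 6 4007/5000
DF(2y) = 4787/5000 ≈ 0.957400

step 1 [1y] swap r/1=33/1967: DF=(1 − 33/1967·(0))/(1+33/1967) = 1967/2000 ≈ 0.983500
step 2 [2y] zero: DF = P = 4787/5000 ≈ 0.957400
step 3 [3y] swap r/1=817/28592: DF=(1 − 817/28592·(0.983500+0.957400))/(1+817/28592) = 9183/10000 ≈ 0.918300
step 4 [4y] swap r/1=347/12517: DF=(1 − 347/12517·(0.983500+0.957400+0.918300))/(1+347/12517) = 8959/10000 ≈ 0.895900
step 5 [5y] zero: DF = P = 4243/5000 ≈ 0.848600
step 6 [6y] bond c/1=3/50: DF=(562853/500000 − 3/50·(0.983500+0.957400+0.918300+0.895900+0.848600))/(1+3/50) = 4007/5000 ≈ 0.801400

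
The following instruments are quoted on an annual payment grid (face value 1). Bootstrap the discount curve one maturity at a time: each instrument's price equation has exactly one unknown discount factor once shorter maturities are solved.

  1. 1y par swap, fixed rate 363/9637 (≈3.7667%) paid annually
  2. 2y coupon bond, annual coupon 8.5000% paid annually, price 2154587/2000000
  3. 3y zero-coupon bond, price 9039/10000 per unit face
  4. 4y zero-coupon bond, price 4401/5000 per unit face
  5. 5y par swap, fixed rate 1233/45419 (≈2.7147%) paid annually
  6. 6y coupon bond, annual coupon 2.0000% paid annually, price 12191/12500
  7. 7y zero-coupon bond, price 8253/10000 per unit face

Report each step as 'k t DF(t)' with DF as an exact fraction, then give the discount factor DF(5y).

1 1 9637/10000
2 2 4587/5000
3 3 9039/10000
4 4 4401/5000
5 5 8767/10000
6 6 8671/10000
7 7 8253/10000
DF(5y) = 8767/10000 ≈ 0.876700

step 1 [1y] swap r/1=363/9637: DF=(1 − 363/9637·(0))/(1+363/9637) = 9637/10000 ≈ 0.963700
step 2 [2y] bond c/1=17/200: DF=(2154587/2000000 − 17/200·(0.963700))/(1+17/200) = 4587/5000 ≈ 0.917400
step 3 [3y] zero: DF = P = 9039/10000 ≈ 0.903900
step 4 [4y] zero: DF = P = 4401/5000 ≈ 0.880200
step 5 [5y] swap r/1=1233/45419: DF=(1 − 1233/45419·(0.963700+0.917400+0.903900+0.880200))/(1+1233/45419) = 8767/10000 ≈ 0.876700
step 6 [6y] bond c/1=1/50: DF=(12191/12500 − 1/50·(0.963700+0.917400+0.903900+0.880200+0.876700))/(1+1/50) = 8671/10000 ≈ 0.867100
step 7 [7y] zero: DF = P = 8253/10000 ≈ 0.825300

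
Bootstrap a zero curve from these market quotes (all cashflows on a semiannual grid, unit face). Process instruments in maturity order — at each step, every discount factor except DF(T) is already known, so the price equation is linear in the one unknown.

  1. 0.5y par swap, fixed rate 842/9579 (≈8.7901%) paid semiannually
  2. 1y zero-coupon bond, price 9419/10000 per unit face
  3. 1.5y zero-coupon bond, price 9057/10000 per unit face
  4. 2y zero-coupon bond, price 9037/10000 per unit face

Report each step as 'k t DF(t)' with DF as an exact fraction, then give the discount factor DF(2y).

step 1 [0.5y] swap r/2=421/9579: DF=(1 − 421/9579·(0))/(1+421/9579) = 9579/10000 ≈ 0.957900
step 2 [1y] zero: DF = P = 9419/10000 ≈ 0.941900
step 3 [1.5y] zero: DF = P = 9057/10000 ≈ 0.905700
step 4 [2y] zero: DF = P = 9037/10000 ≈ 0.903700

1 1/2 9579/10000
2 1 9419/10000
3 3/2 9057/10000
4 2 9037/10000
DF(2y) = 9037/10000 ≈ 0.903700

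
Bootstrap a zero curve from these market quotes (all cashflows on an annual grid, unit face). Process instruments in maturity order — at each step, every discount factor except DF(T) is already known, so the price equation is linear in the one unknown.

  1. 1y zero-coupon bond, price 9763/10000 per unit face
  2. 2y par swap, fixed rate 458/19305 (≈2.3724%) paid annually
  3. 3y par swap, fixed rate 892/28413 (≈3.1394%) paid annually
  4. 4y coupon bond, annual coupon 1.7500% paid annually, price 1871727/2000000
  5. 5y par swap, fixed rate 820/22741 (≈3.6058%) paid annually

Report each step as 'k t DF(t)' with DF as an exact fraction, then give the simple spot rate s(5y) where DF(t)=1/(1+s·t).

1 1 9763/10000
2 2 4771/5000
3 3 2277/2500
4 4 8709/10000
5 5 209/250
s(5y) = (1/(209/250) − 1)/(5) = 41/1045 ≈ 3.9234%

step 1 [1y] zero: DF = P = 9763/10000 ≈ 0.976300
step 2 [2y] swap r/1=458/19305: DF=(1 − 458/19305·(0.976300))/(1+458/19305) = 4771/5000 ≈ 0.954200
step 3 [3y] swap r/1=892/28413: DF=(1 − 892/28413·(0.976300+0.954200))/(1+892/28413) = 2277/2500 ≈ 0.910800
step 4 [4y] bond c/1=7/400: DF=(1871727/2000000 − 7/400·(0.976300+0.954200+0.910800))/(1+7/400) = 8709/10000 ≈ 0.870900
step 5 [5y] swap r/1=820/22741: DF=(1 − 820/22741·(0.976300+0.954200+0.910800+0.870900))/(1+820/22741) = 209/250 ≈ 0.836000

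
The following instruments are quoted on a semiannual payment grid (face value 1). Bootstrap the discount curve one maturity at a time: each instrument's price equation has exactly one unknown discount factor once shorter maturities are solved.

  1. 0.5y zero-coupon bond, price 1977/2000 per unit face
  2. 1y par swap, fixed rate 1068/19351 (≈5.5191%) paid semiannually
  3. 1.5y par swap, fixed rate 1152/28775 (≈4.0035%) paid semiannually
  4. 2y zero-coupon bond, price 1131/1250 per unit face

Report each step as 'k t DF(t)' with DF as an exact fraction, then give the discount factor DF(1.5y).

step 1 [0.5y] zero: DF = P = 1977/2000 ≈ 0.988500
step 2 [1y] swap r/2=534/19351: DF=(1 − 534/19351·(0.988500))/(1+534/19351) = 4733/5000 ≈ 0.946600
step 3 [1.5y] swap r/2=576/28775: DF=(1 − 576/28775·(0.988500+0.946600))/(1+576/28775) = 589/625 ≈ 0.942400
step 4 [2y] zero: DF = P = 1131/1250 ≈ 0.904800

1 1/2 1977/2000
2 1 4733/5000
3 3/2 589/625
4 2 1131/1250
DF(1.5y) = 589/625 ≈ 0.942400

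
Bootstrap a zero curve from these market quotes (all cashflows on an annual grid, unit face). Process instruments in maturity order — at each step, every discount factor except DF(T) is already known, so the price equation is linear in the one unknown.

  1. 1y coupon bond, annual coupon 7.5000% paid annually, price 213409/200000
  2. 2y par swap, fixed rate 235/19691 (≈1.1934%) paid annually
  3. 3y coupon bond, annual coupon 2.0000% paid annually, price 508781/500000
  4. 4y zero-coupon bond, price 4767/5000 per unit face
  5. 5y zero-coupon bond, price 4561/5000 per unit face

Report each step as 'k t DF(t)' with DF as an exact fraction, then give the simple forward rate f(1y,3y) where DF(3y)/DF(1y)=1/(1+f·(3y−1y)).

1 1 4963/5000
2 2 1953/2000
3 3 959/1000
4 4 4767/5000
5 5 4561/5000
f(1y,3y) = ((4963/5000)/(959/1000) − 1)/(2) = 12/685 ≈ 1.7518%

step 1 [1y] bond c/1=3/40: DF=(213409/200000 − 3/40·(0))/(1+3/40) = 4963/5000 ≈ 0.992600
step 2 [2y] swap r/1=235/19691: DF=(1 − 235/19691·(0.992600))/(1+235/19691) = 1953/2000 ≈ 0.976500
step 3 [3y] bond c/1=1/50: DF=(508781/500000 − 1/50·(0.992600+0.976500))/(1+1/50) = 959/1000 ≈ 0.959000
step 4 [4y] zero: DF = P = 4767/5000 ≈ 0.953400
step 5 [5y] zero: DF = P = 4561/5000 ≈ 0.912200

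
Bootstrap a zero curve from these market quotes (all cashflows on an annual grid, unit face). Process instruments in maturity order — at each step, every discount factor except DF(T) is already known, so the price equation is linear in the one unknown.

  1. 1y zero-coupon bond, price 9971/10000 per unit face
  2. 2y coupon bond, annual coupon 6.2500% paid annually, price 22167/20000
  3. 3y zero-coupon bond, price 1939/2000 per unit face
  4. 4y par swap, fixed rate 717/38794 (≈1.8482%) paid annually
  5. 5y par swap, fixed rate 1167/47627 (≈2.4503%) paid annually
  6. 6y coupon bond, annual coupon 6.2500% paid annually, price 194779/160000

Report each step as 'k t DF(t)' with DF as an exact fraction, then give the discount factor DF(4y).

1 1 9971/10000
2 2 1969/2000
3 3 1939/2000
4 4 9283/10000
5 5 8833/10000
6 6 541/625
DF(4y) = 9283/10000 ≈ 0.928300

step 1 [1y] zero: DF = P = 9971/10000 ≈ 0.997100
step 2 [2y] bond c/1=1/16: DF=(22167/20000 − 1/16·(0.997100))/(1+1/16) = 1969/2000 ≈ 0.984500
step 3 [3y] zero: DF = P = 1939/2000 ≈ 0.969500
step 4 [4y] swap r/1=717/38794: DF=(1 − 717/38794·(0.997100+0.984500+0.969500))/(1+717/38794) = 9283/10000 ≈ 0.928300
step 5 [5y] swap r/1=1167/47627: DF=(1 − 1167/47627·(0.997100+0.984500+0.969500+0.928300))/(1+1167/47627) = 8833/10000 ≈ 0.883300
step 6 [6y] bond c/1=1/16: DF=(194779/160000 − 1/16·(0.997100+0.984500+0.969500+0.928300+0.883300))/(1+1/16) = 541/625 ≈ 0.865600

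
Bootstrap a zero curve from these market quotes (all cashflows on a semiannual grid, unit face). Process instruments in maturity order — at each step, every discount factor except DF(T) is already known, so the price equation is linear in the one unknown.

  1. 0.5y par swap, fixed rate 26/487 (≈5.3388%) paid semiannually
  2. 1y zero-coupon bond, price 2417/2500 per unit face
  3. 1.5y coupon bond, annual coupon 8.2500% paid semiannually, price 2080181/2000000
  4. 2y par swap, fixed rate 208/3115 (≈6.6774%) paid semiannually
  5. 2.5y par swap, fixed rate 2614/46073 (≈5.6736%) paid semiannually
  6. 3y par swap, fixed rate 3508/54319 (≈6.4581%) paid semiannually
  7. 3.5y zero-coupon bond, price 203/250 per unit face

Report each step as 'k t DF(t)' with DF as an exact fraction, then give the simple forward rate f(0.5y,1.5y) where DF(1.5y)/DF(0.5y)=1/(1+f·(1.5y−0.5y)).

1 1/2 487/500
2 1 2417/2500
3 3/2 461/500
4 2 547/625
5 5/2 8693/10000
6 3 4123/5000
7 7/2 203/250
f(0.5y,1.5y) = ((487/500)/(461/500) − 1)/(1) = 26/461 ≈ 5.6399%

step 1 [0.5y] swap r/2=13/487: DF=(1 − 13/487·(0))/(1+13/487) = 487/500 ≈ 0.974000
step 2 [1y] zero: DF = P = 2417/2500 ≈ 0.966800
step 3 [1.5y] bond c/2=33/800: DF=(2080181/2000000 − 33/800·(0.974000+0.966800))/(1+33/800) = 461/500 ≈ 0.922000
step 4 [2y] swap r/2=104/3115: DF=(1 − 104/3115·(0.974000+0.966800+0.922000))/(1+104/3115) = 547/625 ≈ 0.875200
step 5 [2.5y] swap r/2=1307/46073: DF=(1 − 1307/46073·(0.974000+0.966800+0.922000+0.875200))/(1+1307/46073) = 8693/10000 ≈ 0.869300
step 6 [3y] swap r/2=1754/54319: DF=(1 − 1754/54319·(0.974000+0.966800+0.922000+0.875200+0.869300))/(1+1754/54319) = 4123/5000 ≈ 0.824600
step 7 [3.5y] zero: DF = P = 203/250 ≈ 0.812000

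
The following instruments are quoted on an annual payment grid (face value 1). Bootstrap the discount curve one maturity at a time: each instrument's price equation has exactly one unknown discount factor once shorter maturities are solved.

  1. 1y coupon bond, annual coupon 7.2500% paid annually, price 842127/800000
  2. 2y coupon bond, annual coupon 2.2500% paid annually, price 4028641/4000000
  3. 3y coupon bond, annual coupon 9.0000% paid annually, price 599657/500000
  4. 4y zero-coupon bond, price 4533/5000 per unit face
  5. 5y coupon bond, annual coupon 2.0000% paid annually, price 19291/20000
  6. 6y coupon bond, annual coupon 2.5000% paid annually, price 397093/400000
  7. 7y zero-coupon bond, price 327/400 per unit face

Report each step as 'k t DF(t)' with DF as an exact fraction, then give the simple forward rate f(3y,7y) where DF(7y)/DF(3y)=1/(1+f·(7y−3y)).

1 1 1963/2000
2 2 4817/5000
3 3 9397/10000
4 4 4533/5000
5 5 8713/10000
6 6 2137/2500
7 7 327/400
f(3y,7y) = ((9397/10000)/(327/400) − 1)/(4) = 611/16350 ≈ 3.7370%

step 1 [1y] bond c/1=29/400: DF=(842127/800000 − 29/400·(0))/(1+29/400) = 1963/2000 ≈ 0.981500
step 2 [2y] bond c/1=9/400: DF=(4028641/4000000 − 9/400·(0.981500))/(1+9/400) = 4817/5000 ≈ 0.963400
step 3 [3y] bond c/1=9/100: DF=(599657/500000 − 9/100·(0.981500+0.963400))/(1+9/100) = 9397/10000 ≈ 0.939700
step 4 [4y] zero: DF = P = 4533/5000 ≈ 0.906600
step 5 [5y] bond c/1=1/50: DF=(19291/20000 − 1/50·(0.981500+0.963400+0.939700+0.906600))/(1+1/50) = 8713/10000 ≈ 0.871300
step 6 [6y] bond c/1=1/40: DF=(397093/400000 − 1/40·(0.981500+0.963400+0.939700+0.906600+0.871300))/(1+1/40) = 2137/2500 ≈ 0.854800
step 7 [7y] zero: DF = P = 327/400 ≈ 0.817500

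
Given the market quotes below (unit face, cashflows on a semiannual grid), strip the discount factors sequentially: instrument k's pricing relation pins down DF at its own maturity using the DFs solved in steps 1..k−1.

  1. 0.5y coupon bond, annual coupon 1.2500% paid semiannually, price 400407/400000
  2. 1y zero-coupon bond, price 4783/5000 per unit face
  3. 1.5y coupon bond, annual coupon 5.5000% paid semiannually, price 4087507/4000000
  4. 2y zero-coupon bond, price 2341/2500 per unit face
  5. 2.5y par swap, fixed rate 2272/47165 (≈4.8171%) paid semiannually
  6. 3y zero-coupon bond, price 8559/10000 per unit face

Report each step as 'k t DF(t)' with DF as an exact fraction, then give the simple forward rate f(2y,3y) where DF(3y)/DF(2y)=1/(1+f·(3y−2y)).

1 1/2 2487/2500
2 1 4783/5000
3 3/2 9423/10000
4 2 2341/2500
5 5/2 554/625
6 3 8559/10000
f(2y,3y) = ((2341/2500)/(8559/10000) − 1)/(1) = 805/8559 ≈ 9.4053%

step 1 [0.5y] bond c/2=1/160: DF=(400407/400000 − 1/160·(0))/(1+1/160) = 2487/2500 ≈ 0.994800
step 2 [1y] zero: DF = P = 4783/5000 ≈ 0.956600
step 3 [1.5y] bond c/2=11/400: DF=(4087507/4000000 − 11/400·(0.994800+0.956600))/(1+11/400) = 9423/10000 ≈ 0.942300
step 4 [2y] zero: DF = P = 2341/2500 ≈ 0.936400
step 5 [2.5y] swap r/2=1136/47165: DF=(1 − 1136/47165·(0.994800+0.956600+0.942300+0.936400))/(1+1136/47165) = 554/625 ≈ 0.886400
step 6 [3y] zero: DF = P = 8559/10000 ≈ 0.855900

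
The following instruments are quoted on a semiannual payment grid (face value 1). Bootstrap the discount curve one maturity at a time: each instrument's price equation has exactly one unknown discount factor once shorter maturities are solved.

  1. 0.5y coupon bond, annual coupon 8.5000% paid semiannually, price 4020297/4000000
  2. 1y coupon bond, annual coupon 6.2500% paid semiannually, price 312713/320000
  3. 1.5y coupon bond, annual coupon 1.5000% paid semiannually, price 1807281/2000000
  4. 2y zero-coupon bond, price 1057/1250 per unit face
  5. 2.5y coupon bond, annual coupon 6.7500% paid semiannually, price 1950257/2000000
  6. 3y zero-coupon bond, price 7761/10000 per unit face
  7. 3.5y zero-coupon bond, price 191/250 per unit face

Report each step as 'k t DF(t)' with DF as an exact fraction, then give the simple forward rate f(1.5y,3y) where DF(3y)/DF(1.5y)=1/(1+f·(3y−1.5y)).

1 1/2 9641/10000
2 1 574/625
3 3/2 8829/10000
4 2 1057/1250
5 5/2 4127/5000
6 3 7761/10000
7 7/2 191/250
f(1.5y,3y) = ((8829/10000)/(7761/10000) − 1)/(3/2) = 712/7761 ≈ 9.1741%

step 1 [0.5y] bond c/2=17/400: DF=(4020297/4000000 − 17/400·(0))/(1+17/400) = 9641/10000 ≈ 0.964100
step 2 [1y] bond c/2=1/32: DF=(312713/320000 − 1/32·(0.964100))/(1+1/32) = 574/625 ≈ 0.918400
step 3 [1.5y] bond c/2=3/400: DF=(1807281/2000000 − 3/400·(0.964100+0.918400))/(1+3/400) = 8829/10000 ≈ 0.882900
step 4 [2y] zero: DF = P = 1057/1250 ≈ 0.845600
step 5 [2.5y] bond c/2=27/800: DF=(1950257/2000000 − 27/800·(0.964100+0.918400+0.882900+0.845600))/(1+27/800) = 4127/5000 ≈ 0.825400
step 6 [3y] zero: DF = P = 7761/10000 ≈ 0.776100
step 7 [3.5y] zero: DF = P = 191/250 ≈ 0.764000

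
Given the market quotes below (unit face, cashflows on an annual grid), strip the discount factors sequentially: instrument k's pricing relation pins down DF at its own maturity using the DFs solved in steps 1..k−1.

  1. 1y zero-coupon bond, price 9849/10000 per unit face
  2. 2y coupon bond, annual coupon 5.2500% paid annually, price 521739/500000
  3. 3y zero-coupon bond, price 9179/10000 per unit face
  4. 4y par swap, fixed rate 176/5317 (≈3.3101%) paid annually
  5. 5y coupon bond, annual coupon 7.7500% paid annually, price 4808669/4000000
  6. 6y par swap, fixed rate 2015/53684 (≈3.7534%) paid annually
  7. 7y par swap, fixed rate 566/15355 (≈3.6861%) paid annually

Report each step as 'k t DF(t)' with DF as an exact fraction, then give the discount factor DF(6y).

1 1 9849/10000
2 2 9423/10000
3 3 9179/10000
4 4 548/625
5 5 106/125
6 6 1597/2000
7 7 967/1250
DF(6y) = 1597/2000 ≈ 0.798500

step 1 [1y] zero: DF = P = 9849/10000 ≈ 0.984900
step 2 [2y] bond c/1=21/400: DF=(521739/500000 − 21/400·(0.984900))/(1+21/400) = 9423/10000 ≈ 0.942300
step 3 [3y] zero: DF = P = 9179/10000 ≈ 0.917900
step 4 [4y] swap r/1=176/5317: DF=(1 − 176/5317·(0.984900+0.942300+0.917900))/(1+176/5317) = 548/625 ≈ 0.876800
step 5 [5y] bond c/1=31/400: DF=(4808669/4000000 − 31/400·(0.984900+0.942300+0.917900+0.876800))/(1+31/400) = 106/125 ≈ 0.848000
step 6 [6y] swap r/1=2015/53684: DF=(1 − 2015/53684·(0.984900+0.942300+0.917900+0.876800+0.848000))/(1+2015/53684) = 1597/2000 ≈ 0.798500
step 7 [7y] swap r/1=566/15355: DF=(1 − 566/15355·(0.984900+0.942300+0.917900+0.876800+0.848000+0.798500))/(1+566/15355) = 967/1250 ≈ 0.773600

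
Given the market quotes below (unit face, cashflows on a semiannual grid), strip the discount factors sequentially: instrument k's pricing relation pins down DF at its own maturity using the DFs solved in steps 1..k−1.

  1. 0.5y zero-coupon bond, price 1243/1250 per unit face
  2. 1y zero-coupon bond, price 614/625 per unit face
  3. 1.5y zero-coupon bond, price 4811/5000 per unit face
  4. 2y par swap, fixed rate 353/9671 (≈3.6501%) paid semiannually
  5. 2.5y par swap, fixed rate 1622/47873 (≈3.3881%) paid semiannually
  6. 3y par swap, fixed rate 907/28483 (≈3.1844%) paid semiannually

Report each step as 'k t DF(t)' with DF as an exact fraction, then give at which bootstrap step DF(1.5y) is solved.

step 1 [0.5y] zero: DF = P = 1243/1250 ≈ 0.994400
step 2 [1y] zero: DF = P = 614/625 ≈ 0.982400
step 3 [1.5y] zero: DF = P = 4811/5000 ≈ 0.962200
step 4 [2y] swap r/2=353/19342: DF=(1 − 353/19342·(0.994400+0.982400+0.962200))/(1+353/19342) = 4647/5000 ≈ 0.929400
step 5 [2.5y] swap r/2=811/47873: DF=(1 − 811/47873·(0.994400+0.982400+0.962200+0.929400))/(1+811/47873) = 9189/10000 ≈ 0.918900
step 6 [3y] swap r/2=907/56966: DF=(1 − 907/56966·(0.994400+0.982400+0.962200+0.929400+0.918900))/(1+907/56966) = 9093/10000 ≈ 0.909300

1 1/2 1243/1250
2 1 614/625
3 3/2 4811/5000
4 2 4647/5000
5 5/2 9189/10000
6 3 9093/10000
DF(1.5y) is solved at step 3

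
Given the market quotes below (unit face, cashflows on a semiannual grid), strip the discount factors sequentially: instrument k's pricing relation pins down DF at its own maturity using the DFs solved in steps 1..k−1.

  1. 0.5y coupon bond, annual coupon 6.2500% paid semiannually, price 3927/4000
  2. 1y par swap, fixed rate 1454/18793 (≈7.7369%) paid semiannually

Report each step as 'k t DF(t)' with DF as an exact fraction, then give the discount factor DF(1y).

step 1 [0.5y] bond c/2=1/32: DF=(3927/4000 − 1/32·(0))/(1+1/32) = 119/125 ≈ 0.952000
step 2 [1y] swap r/2=727/18793: DF=(1 − 727/18793·(0.952000))/(1+727/18793) = 9273/10000 ≈ 0.927300

1 1/2 119/125
2 1 9273/10000
DF(1y) = 9273/10000 ≈ 0.927300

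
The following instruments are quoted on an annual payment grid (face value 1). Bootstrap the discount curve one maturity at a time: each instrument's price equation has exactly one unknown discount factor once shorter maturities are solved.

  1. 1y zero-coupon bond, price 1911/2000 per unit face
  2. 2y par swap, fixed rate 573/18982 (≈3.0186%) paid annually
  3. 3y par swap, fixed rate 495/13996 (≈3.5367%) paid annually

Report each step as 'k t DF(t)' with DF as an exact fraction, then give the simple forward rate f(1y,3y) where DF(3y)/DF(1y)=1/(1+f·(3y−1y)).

step 1 [1y] zero: DF = P = 1911/2000 ≈ 0.955500
step 2 [2y] swap r/1=573/18982: DF=(1 − 573/18982·(0.955500))/(1+573/18982) = 9427/10000 ≈ 0.942700
step 3 [3y] swap r/1=495/13996: DF=(1 − 495/13996·(0.955500+0.942700))/(1+495/13996) = 901/1000 ≈ 0.901000

1 1 1911/2000
2 2 9427/10000
3 3 901/1000
f(1y,3y) = ((1911/2000)/(901/1000) − 1)/(2) = 109/3604 ≈ 3.0244%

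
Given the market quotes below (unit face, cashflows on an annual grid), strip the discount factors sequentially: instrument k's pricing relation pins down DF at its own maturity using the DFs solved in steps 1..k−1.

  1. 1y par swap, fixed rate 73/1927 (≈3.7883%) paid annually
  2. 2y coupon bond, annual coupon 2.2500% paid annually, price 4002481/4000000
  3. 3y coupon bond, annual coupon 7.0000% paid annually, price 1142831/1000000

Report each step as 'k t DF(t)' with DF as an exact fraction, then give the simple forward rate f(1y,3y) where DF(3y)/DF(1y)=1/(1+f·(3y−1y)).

step 1 [1y] swap r/1=73/1927: DF=(1 − 73/1927·(0))/(1+73/1927) = 1927/2000 ≈ 0.963500
step 2 [2y] bond c/1=9/400: DF=(4002481/4000000 − 9/400·(0.963500))/(1+9/400) = 4787/5000 ≈ 0.957400
step 3 [3y] bond c/1=7/100: DF=(1142831/1000000 − 7/100·(0.963500+0.957400))/(1+7/100) = 589/625 ≈ 0.942400

1 1 1927/2000
2 2 4787/5000
3 3 589/625
f(1y,3y) = ((1927/2000)/(589/625) − 1)/(2) = 211/18848 ≈ 1.1195%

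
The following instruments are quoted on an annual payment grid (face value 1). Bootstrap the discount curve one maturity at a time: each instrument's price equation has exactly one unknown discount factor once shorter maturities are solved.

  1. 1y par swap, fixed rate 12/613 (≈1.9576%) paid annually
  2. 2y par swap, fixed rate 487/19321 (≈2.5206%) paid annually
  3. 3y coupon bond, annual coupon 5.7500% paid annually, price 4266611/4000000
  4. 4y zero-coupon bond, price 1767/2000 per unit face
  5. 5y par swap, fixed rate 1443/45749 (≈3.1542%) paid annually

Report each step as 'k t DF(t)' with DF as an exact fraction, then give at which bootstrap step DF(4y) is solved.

1 1 613/625
2 2 9513/10000
3 3 2259/2500
4 4 1767/2000
5 5 8557/10000
DF(4y) is solved at step 4

step 1 [1y] swap r/1=12/613: DF=(1 − 12/613·(0))/(1+12/613) = 613/625 ≈ 0.980800
step 2 [2y] swap r/1=487/19321: DF=(1 − 487/19321·(0.980800))/(1+487/19321) = 9513/10000 ≈ 0.951300
step 3 [3y] bond c/1=23/400: DF=(4266611/4000000 − 23/400·(0.980800+0.951300))/(1+23/400) = 2259/2500 ≈ 0.903600
step 4 [4y] zero: DF = P = 1767/2000 ≈ 0.883500
step 5 [5y] swap r/1=1443/45749: DF=(1 − 1443/45749·(0.980800+0.951300+0.903600+0.883500))/(1+1443/45749) = 8557/10000 ≈ 0.855700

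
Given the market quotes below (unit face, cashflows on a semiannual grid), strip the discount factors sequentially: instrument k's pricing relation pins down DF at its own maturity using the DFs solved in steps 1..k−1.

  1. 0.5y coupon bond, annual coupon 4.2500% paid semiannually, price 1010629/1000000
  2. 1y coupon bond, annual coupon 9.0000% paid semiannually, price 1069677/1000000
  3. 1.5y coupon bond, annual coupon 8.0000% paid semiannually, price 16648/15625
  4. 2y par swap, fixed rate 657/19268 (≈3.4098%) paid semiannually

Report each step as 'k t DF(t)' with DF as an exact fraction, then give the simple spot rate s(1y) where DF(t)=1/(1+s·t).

step 1 [0.5y] bond c/2=17/800: DF=(1010629/1000000 − 17/800·(0))/(1+17/800) = 1237/1250 ≈ 0.989600
step 2 [1y] bond c/2=9/200: DF=(1069677/1000000 − 9/200·(0.989600))/(1+9/200) = 981/1000 ≈ 0.981000
step 3 [1.5y] bond c/2=1/25: DF=(16648/15625 − 1/25·(0.989600+0.981000))/(1+1/25) = 9487/10000 ≈ 0.948700
step 4 [2y] swap r/2=657/38536: DF=(1 − 657/38536·(0.989600+0.981000+0.948700))/(1+657/38536) = 9343/10000 ≈ 0.934300

1 1/2 1237/1250
2 1 981/1000
3 3/2 9487/10000
4 2 9343/10000
s(1y) = (1/(981/1000) − 1)/(1) = 19/981 ≈ 1.9368%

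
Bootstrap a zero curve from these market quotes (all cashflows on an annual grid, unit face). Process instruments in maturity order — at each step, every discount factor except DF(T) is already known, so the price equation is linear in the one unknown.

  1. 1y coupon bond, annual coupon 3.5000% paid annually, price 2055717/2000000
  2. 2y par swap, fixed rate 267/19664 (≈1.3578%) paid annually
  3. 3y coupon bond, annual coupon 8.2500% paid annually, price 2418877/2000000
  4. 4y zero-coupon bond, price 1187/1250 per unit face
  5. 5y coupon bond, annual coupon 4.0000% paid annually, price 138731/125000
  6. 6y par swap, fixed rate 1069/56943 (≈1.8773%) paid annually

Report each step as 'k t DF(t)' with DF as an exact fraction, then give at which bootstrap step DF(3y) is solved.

step 1 [1y] bond c/1=7/200: DF=(2055717/2000000 − 7/200·(0))/(1+7/200) = 9931/10000 ≈ 0.993100
step 2 [2y] swap r/1=267/19664: DF=(1 − 267/19664·(0.993100))/(1+267/19664) = 9733/10000 ≈ 0.973300
step 3 [3y] bond c/1=33/400: DF=(2418877/2000000 − 33/400·(0.993100+0.973300))/(1+33/400) = 4837/5000 ≈ 0.967400
step 4 [4y] zero: DF = P = 1187/1250 ≈ 0.949600
step 5 [5y] bond c/1=1/25: DF=(138731/125000 − 1/25·(0.993100+0.973300+0.967400+0.949600))/(1+1/25) = 4589/5000 ≈ 0.917800
step 6 [6y] swap r/1=1069/56943: DF=(1 − 1069/56943·(0.993100+0.973300+0.967400+0.949600+0.917800))/(1+1069/56943) = 8931/10000 ≈ 0.893100

1 1 9931/10000
2 2 9733/10000
3 3 4837/5000
4 4 1187/1250
5 5 4589/5000
6 6 8931/10000
DF(3y) is solved at step 3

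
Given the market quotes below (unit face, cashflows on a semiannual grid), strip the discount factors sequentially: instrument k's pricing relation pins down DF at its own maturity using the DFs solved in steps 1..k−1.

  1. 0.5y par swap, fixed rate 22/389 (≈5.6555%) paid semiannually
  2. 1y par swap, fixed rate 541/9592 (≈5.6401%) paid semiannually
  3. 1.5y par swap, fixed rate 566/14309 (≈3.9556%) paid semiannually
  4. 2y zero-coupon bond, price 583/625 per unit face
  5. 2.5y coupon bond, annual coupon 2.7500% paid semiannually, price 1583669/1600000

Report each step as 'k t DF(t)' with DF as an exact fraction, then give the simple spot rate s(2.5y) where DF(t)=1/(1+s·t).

step 1 [0.5y] swap r/2=11/389: DF=(1 − 11/389·(0))/(1+11/389) = 389/400 ≈ 0.972500
step 2 [1y] swap r/2=541/19184: DF=(1 − 541/19184·(0.972500))/(1+541/19184) = 9459/10000 ≈ 0.945900
step 3 [1.5y] swap r/2=283/14309: DF=(1 − 283/14309·(0.972500+0.945900))/(1+283/14309) = 4717/5000 ≈ 0.943400
step 4 [2y] zero: DF = P = 583/625 ≈ 0.932800
step 5 [2.5y] bond c/2=11/800: DF=(1583669/1600000 − 11/800·(0.972500+0.945900+0.943400+0.932800))/(1+11/800) = 9249/10000 ≈ 0.924900

1 1/2 389/400
2 1 9459/10000
3 3/2 4717/5000
4 2 583/625
5 5/2 9249/10000
s(2.5y) = (1/(9249/10000) − 1)/(5/2) = 1502/46245 ≈ 3.2479%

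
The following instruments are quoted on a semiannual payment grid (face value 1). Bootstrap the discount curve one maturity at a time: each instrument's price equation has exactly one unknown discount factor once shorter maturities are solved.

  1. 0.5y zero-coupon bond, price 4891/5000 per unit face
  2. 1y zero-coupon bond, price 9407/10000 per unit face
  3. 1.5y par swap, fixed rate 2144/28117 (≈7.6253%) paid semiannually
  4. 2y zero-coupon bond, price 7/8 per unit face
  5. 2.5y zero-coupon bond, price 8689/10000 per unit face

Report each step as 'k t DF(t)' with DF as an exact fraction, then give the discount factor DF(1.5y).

1 1/2 4891/5000
2 1 9407/10000
3 3/2 558/625
4 2 7/8
5 5/2 8689/10000
DF(1.5y) = 558/625 ≈ 0.892800

step 1 [0.5y] zero: DF = P = 4891/5000 ≈ 0.978200
step 2 [1y] zero: DF = P = 9407/10000 ≈ 0.940700
step 3 [1.5y] swap r/2=1072/28117: DF=(1 − 1072/28117·(0.978200+0.940700))/(1+1072/28117) = 558/625 ≈ 0.892800
step 4 [2y] zero: DF = P = 7/8 ≈ 0.875000
step 5 [2.5y] zero: DF = P = 8689/10000 ≈ 0.868900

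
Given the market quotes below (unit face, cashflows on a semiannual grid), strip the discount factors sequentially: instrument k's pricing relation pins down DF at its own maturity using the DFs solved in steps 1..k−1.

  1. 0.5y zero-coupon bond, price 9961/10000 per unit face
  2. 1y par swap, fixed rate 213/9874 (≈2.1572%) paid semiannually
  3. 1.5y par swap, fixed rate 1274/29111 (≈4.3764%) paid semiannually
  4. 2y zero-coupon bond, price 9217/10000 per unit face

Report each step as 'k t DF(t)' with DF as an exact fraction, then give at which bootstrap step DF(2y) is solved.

step 1 [0.5y] zero: DF = P = 9961/10000 ≈ 0.996100
step 2 [1y] swap r/2=213/19748: DF=(1 − 213/19748·(0.996100))/(1+213/19748) = 9787/10000 ≈ 0.978700
step 3 [1.5y] swap r/2=637/29111: DF=(1 − 637/29111·(0.996100+0.978700))/(1+637/29111) = 9363/10000 ≈ 0.936300
step 4 [2y] zero: DF = P = 9217/10000 ≈ 0.921700

1 1/2 9961/10000
2 1 9787/10000
3 3/2 9363/10000
4 2 9217/10000
DF(2y) is solved at step 4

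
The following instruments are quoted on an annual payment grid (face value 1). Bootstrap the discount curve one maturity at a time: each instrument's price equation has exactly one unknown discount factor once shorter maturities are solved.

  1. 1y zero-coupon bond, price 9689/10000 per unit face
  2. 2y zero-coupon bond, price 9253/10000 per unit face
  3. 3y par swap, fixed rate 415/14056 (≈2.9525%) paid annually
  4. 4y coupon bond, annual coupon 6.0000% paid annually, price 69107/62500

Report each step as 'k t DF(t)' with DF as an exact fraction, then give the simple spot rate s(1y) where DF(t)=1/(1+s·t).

step 1 [1y] zero: DF = P = 9689/10000 ≈ 0.968900
step 2 [2y] zero: DF = P = 9253/10000 ≈ 0.925300
step 3 [3y] swap r/1=415/14056: DF=(1 − 415/14056·(0.968900+0.925300))/(1+415/14056) = 917/1000 ≈ 0.917000
step 4 [4y] bond c/1=3/50: DF=(69107/62500 − 3/50·(0.968900+0.925300+0.917000))/(1+3/50) = 221/250 ≈ 0.884000

1 1 9689/10000
2 2 9253/10000
3 3 917/1000
4 4 221/250
s(1y) = (1/(9689/10000) − 1)/(1) = 311/9689 ≈ 3.2098%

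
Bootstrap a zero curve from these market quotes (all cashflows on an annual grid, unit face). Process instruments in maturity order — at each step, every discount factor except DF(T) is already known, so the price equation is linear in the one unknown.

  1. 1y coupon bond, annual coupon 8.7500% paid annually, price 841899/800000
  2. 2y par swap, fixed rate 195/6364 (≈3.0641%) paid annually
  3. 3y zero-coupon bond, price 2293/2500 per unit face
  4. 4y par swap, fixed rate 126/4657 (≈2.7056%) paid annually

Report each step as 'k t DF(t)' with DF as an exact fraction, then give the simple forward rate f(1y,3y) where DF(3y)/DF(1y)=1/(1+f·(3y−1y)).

1 1 9677/10000
2 2 1883/2000
3 3 2293/2500
4 4 562/625
f(1y,3y) = ((9677/10000)/(2293/2500) − 1)/(2) = 505/18344 ≈ 2.7529%

step 1 [1y] bond c/1=7/80: DF=(841899/800000 − 7/80·(0))/(1+7/80) = 9677/10000 ≈ 0.967700
step 2 [2y] swap r/1=195/6364: DF=(1 − 195/6364·(0.967700))/(1+195/6364) = 1883/2000 ≈ 0.941500
step 3 [3y] zero: DF = P = 2293/2500 ≈ 0.917200
step 4 [4y] swap r/1=126/4657: DF=(1 − 126/4657·(0.967700+0.941500+0.917200))/(1+126/4657) = 562/625 ≈ 0.899200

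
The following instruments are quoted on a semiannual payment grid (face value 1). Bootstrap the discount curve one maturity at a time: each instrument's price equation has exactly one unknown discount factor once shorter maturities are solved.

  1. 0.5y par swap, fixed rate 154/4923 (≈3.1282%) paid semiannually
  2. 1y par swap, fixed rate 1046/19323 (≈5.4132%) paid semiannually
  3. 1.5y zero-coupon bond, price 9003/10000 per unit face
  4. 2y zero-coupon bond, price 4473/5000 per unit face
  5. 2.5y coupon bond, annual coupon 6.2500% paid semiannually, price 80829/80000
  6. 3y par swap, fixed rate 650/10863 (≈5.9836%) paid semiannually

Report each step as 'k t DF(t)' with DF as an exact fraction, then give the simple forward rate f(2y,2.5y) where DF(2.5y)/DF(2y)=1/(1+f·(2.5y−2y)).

1 1/2 4923/5000
2 1 9477/10000
3 3/2 9003/10000
4 2 4473/5000
5 5/2 2167/2500
6 3 67/80
f(2y,2.5y) = ((4473/5000)/(2167/2500) − 1)/(1/2) = 139/2167 ≈ 6.4144%

step 1 [0.5y] swap r/2=77/4923: DF=(1 − 77/4923·(0))/(1+77/4923) = 4923/5000 ≈ 0.984600
step 2 [1y] swap r/2=523/19323: DF=(1 − 523/19323·(0.984600))/(1+523/19323) = 9477/10000 ≈ 0.947700
step 3 [1.5y] zero: DF = P = 9003/10000 ≈ 0.900300
step 4 [2y] zero: DF = P = 4473/5000 ≈ 0.894600
step 5 [2.5y] bond c/2=1/32: DF=(80829/80000 − 1/32·(0.984600+0.947700+0.900300+0.894600))/(1+1/32) = 2167/2500 ≈ 0.866800
step 6 [3y] swap r/2=325/10863: DF=(1 − 325/10863·(0.984600+0.947700+0.900300+0.894600+0.866800))/(1+325/10863) = 67/80 ≈ 0.837500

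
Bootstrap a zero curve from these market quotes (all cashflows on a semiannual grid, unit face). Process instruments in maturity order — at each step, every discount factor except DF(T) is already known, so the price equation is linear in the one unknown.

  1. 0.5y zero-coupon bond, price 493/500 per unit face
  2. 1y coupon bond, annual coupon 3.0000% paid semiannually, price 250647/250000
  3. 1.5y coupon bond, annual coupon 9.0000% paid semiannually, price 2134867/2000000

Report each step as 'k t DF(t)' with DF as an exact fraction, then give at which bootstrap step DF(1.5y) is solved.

step 1 [0.5y] zero: DF = P = 493/500 ≈ 0.986000
step 2 [1y] bond c/2=3/200: DF=(250647/250000 − 3/200·(0.986000))/(1+3/200) = 2433/2500 ≈ 0.973200
step 3 [1.5y] bond c/2=9/200: DF=(2134867/2000000 − 9/200·(0.986000+0.973200))/(1+9/200) = 9371/10000 ≈ 0.937100

1 1/2 493/500
2 1 2433/2500
3 3/2 9371/10000
DF(1.5y) is solved at step 3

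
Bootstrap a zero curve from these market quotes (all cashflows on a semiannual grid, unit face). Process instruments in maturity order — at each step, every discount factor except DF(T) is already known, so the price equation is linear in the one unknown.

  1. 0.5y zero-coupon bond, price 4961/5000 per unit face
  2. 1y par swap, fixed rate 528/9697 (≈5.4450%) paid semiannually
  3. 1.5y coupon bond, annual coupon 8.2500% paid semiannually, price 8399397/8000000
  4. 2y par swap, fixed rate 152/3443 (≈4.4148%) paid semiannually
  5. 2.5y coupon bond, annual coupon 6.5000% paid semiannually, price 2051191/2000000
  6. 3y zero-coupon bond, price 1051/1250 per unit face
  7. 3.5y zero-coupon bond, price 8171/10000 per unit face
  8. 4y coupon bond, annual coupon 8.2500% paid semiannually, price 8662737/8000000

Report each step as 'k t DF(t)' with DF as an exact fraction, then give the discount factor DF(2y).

step 1 [0.5y] zero: DF = P = 4961/5000 ≈ 0.992200
step 2 [1y] swap r/2=264/9697: DF=(1 − 264/9697·(0.992200))/(1+264/9697) = 592/625 ≈ 0.947200
step 3 [1.5y] bond c/2=33/800: DF=(8399397/8000000 − 33/800·(0.992200+0.947200))/(1+33/800) = 1863/2000 ≈ 0.931500
step 4 [2y] swap r/2=76/3443: DF=(1 − 76/3443·(0.992200+0.947200+0.931500))/(1+76/3443) = 2291/2500 ≈ 0.916400
step 5 [2.5y] bond c/2=13/400: DF=(2051191/2000000 − 13/400·(0.992200+0.947200+0.931500+0.916400))/(1+13/400) = 8741/10000 ≈ 0.874100
step 6 [3y] zero: DF = P = 1051/1250 ≈ 0.840800
step 7 [3.5y] zero: DF = P = 8171/10000 ≈ 0.817100
step 8 [4y] bond c/2=33/800: DF=(8662737/8000000 − 33/800·(0.992200+0.947200+0.931500+0.916400+0.874100+0.840800+0.817100))/(1+33/800) = 987/1250 ≈ 0.789600

1 1/2 4961/5000
2 1 592/625
3 3/2 1863/2000
4 2 2291/2500
5 5/2 8741/10000
6 3 1051/1250
7 7/2 8171/10000
8 4 987/1250
DF(2y) = 2291/2500 ≈ 0.916400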